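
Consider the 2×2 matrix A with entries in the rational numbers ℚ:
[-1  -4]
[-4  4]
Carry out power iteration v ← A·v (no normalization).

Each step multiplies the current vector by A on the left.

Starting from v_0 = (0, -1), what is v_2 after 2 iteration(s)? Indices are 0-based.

v_2 = (12, -32)

v_0 = (0, -1).
v_1 = A·v_0 = (4, -4).
v_2 = A·v_1 = (12, -32).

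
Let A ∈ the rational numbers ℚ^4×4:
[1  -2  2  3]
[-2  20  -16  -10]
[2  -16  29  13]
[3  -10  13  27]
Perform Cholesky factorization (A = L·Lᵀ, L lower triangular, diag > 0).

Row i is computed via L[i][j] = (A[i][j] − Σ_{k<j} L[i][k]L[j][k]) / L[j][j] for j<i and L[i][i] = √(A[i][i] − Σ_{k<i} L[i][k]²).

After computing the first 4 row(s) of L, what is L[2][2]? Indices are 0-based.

Step 1: L[0][0] = √(1) = 1.
  L[1][0] = (-2) / L[0][0] = -2.
Step 2: L[1][1] = √(16) = 4.
  L[2][0] = (2) / L[0][0] = 2.
  L[2][1] = (-12) / L[1][1] = -3.
Step 3: L[2][2] = √(16) = 4.
  L[3][0] = (3) / L[0][0] = 3.
  L[3][1] = (-4) / L[1][1] = -1.
  L[3][2] = (4) / L[2][2] = 1.
Step 4: L[3][3] = √(16) = 4.

L[2][2] = 4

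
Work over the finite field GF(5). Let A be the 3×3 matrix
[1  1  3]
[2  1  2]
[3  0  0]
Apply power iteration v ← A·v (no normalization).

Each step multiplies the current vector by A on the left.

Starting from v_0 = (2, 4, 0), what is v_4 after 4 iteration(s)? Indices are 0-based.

v_4 = (3, 0, 4)

v_0 = (2, 4, 0).
v_1 = A·v_0 = (1, 3, 1).
v_2 = A·v_1 = (2, 2, 3).
v_3 = A·v_2 = (3, 2, 1).
v_4 = A·v_3 = (3, 0, 4).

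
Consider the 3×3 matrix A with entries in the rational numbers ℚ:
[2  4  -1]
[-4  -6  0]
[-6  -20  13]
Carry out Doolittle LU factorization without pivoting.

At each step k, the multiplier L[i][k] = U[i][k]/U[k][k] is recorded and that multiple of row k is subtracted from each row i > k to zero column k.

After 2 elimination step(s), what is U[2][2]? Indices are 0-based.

U[2][2] = 2

Step 1: pivot at (0,0) is 2.
  row1 ← row1 − (-2)·row0  ⇒  L[1][0]=-2, U row1=(0, 2, -2)
  row2 ← row2 − (-3)·row0  ⇒  L[2][0]=-3, U row2=(0, -8, 10)
Step 2: pivot at (1,1) is 2.
  row2 ← row2 − (-4)·row1  ⇒  L[2][1]=-4, U row2=(0, 0, 2)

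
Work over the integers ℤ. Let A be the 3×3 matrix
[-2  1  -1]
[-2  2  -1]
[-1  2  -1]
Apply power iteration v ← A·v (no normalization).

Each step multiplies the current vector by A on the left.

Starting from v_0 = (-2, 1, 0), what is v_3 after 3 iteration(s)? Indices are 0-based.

v_3 = (11, 9, 1)

v_0 = (-2, 1, 0).
v_1 = A·v_0 = (5, 6, 4).
v_2 = A·v_1 = (-8, -2, 3).
v_3 = A·v_2 = (11, 9, 1).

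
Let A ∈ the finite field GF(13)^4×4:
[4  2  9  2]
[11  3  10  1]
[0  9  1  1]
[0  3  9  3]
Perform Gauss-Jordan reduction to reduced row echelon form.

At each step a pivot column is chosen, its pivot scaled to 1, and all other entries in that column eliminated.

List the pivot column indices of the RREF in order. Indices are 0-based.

pivot columns: 0, 1, 2, 3

step 1: normalize row 0 (÷4) = (1, 7, 12, 7)
  row 1: subtract 11×row0 = (0, 4, 8, 2)
step 2: normalize row 1 (÷4) = (0, 1, 2, 7)
  row 0: subtract 7×row1 = (1, 0, 11, 10)
  row 2: subtract 9×row1 = (0, 0, 9, 3)
  row 3: subtract 3×row1 = (0, 0, 3, 8)
step 3: normalize row 2 (÷9) = (0, 0, 1, 9)
  row 0: subtract 11×row2 = (1, 0, 0, 2)
  row 1: subtract 2×row2 = (0, 1, 0, 2)
  row 3: subtract 3×row2 = (0, 0, 0, 7)
step 4: normalize row 3 (÷7) = (0, 0, 0, 1)
  row 0: subtract 2×row3 = (1, 0, 0, 0)
  row 1: subtract 2×row3 = (0, 1, 0, 0)
  row 2: subtract 9×row3 = (0, 0, 1, 0)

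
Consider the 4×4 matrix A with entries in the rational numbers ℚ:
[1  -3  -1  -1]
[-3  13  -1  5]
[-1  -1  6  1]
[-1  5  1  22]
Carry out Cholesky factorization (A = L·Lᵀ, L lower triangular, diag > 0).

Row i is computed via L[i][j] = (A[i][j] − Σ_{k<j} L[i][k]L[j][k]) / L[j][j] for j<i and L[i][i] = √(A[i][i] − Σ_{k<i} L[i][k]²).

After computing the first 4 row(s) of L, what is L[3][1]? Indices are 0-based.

L[3][1] = 1

Step 1: L[0][0] = √(1) = 1.
  L[1][0] = (-3) / L[0][0] = -3.
Step 2: L[1][1] = √(4) = 2.
  L[2][0] = (-1) / L[0][0] = -1.
  L[2][1] = (-4) / L[1][1] = -2.
Step 3: L[2][2] = √(1) = 1.
  L[3][0] = (-1) / L[0][0] = -1.
  L[3][1] = (2) / L[1][1] = 1.
  L[3][2] = (2) / L[2][2] = 2.
Step 4: L[3][3] = √(16) = 4.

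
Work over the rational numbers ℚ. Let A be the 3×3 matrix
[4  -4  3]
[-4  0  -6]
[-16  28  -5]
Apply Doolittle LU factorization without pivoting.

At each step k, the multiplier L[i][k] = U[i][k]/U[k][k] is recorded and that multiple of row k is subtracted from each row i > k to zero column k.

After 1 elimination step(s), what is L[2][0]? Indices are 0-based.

L[2][0] = -4

k=0: U[0][0]=4
  eliminate (1,0): mult=-1, new row 1: (0, -4, -3); set L[1][0]=-1
  eliminate (2,0): mult=-4, new row 2: (0, 12, 7); set L[2][0]=-4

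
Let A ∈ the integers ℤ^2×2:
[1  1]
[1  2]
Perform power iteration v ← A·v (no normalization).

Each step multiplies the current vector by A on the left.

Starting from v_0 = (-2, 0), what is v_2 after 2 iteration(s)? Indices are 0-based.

v_0 = (-2, 0).
v_1 = A·v_0 = (-2, -2).
v_2 = A·v_1 = (-4, -6).

v_2 = (-4, -6)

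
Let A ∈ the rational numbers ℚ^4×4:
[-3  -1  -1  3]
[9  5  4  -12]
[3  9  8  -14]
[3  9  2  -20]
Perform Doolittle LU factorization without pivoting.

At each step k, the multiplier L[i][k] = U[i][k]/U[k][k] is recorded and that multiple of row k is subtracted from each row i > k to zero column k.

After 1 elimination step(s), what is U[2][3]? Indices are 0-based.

[col 0] pivot -3
  R1 -= -3*R0 → (0, 2, 1, -3)  (L[1][0] := -3)
  R2 -= -1*R0 → (0, 8, 7, -11)  (L[2][0] := -1)
  R3 -= -1*R0 → (0, 8, 1, -17)  (L[3][0] := -1)

U[2][3] = -11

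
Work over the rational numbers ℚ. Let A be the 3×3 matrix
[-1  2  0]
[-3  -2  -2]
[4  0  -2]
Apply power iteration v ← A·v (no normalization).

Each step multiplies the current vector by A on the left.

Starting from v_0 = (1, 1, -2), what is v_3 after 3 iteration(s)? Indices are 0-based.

v_0 = (1, 1, -2).
v_1 = A·v_0 = (1, -1, 8).
v_2 = A·v_1 = (-3, -17, -12).
v_3 = A·v_2 = (-31, 67, 12).

v_3 = (-31, 67, 12)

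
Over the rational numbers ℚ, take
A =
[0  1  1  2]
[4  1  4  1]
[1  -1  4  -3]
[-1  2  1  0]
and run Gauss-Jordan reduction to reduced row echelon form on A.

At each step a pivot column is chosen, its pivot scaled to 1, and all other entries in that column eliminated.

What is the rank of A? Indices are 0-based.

rank = 4

pivot(0,0): swap R0↔R1
pivot(0,0)=4: scale R0 → (1, 1/4, 1, 1/4)
  clear (2,0): R2 −= (1)R0 → (0, -5/4, 3, -13/4)
  clear (3,0): R3 −= (-1)R0 → (0, 9/4, 2, 1/4)
pivot(1,1)=1: scale R1 → (0, 1, 1, 2)
  clear (0,1): R0 −= (1/4)R1 → (1, 0, 3/4, -1/4)
  clear (2,1): R2 −= (-5/4)R1 → (0, 0, 17/4, -3/4)
  clear (3,1): R3 −= (9/4)R1 → (0, 0, -1/4, -17/4)
pivot(2,2)=17/4: scale R2 → (0, 0, 1, -3/17)
  clear (0,2): R0 −= (3/4)R2 → (1, 0, 0, -2/17)
  clear (1,2): R1 −= (1)R2 → (0, 1, 0, 37/17)
  clear (3,2): R3 −= (-1/4)R2 → (0, 0, 0, -73/17)
pivot(3,3)=-73/17: scale R3 → (0, 0, 0, 1)
  clear (0,3): R0 −= (-2/17)R3 → (1, 0, 0, 0)
  clear (1,3): R1 −= (37/17)R3 → (0, 1, 0, 0)
  clear (2,3): R2 −= (-3/17)R3 → (0, 0, 1, 0)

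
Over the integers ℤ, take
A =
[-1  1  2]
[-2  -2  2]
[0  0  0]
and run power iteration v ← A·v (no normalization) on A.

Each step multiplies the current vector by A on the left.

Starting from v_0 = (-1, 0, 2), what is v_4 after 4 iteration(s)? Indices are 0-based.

v_0 = (-1, 0, 2).
v_1 = A·v_0 = (5, 6, 0).
v_2 = A·v_1 = (1, -22, 0).
v_3 = A·v_2 = (-23, 42, 0).
v_4 = A·v_3 = (65, -38, 0).

v_4 = (65, -38, 0)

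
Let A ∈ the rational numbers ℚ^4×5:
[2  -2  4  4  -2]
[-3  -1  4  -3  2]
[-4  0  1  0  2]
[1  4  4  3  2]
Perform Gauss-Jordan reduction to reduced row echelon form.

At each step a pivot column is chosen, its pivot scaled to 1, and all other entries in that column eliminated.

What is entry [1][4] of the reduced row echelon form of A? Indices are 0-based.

[1] R0 /= 2  ⇒  (1, -1, 2, 2, -1)
     R1 -= -3·R0  ⇒  (0, -4, 10, 3, -1)
     R2 -= -4·R0  ⇒  (0, -4, 9, 8, -2)
     R3 -= 1·R0  ⇒  (0, 5, 2, 1, 3)
[2] R1 /= -4  ⇒  (0, 1, -5/2, -3/4, 1/4)
     R0 -= -1·R1  ⇒  (1, 0, -1/2, 5/4, -3/4)
     R2 -= -4·R1  ⇒  (0, 0, -1, 5, -1)
     R3 -= 5·R1  ⇒  (0, 0, 29/2, 19/4, 7/4)
[3] R2 /= -1  ⇒  (0, 0, 1, -5, 1)
     R0 -= -1/2·R2  ⇒  (1, 0, 0, -5/4, -1/4)
     R1 -= -5/2·R2  ⇒  (0, 1, 0, -53/4, 11/4)
     R3 -= 29/2·R2  ⇒  (0, 0, 0, 309/4, -51/4)
[4] R3 /= 309/4  ⇒  (0, 0, 0, 1, -17/103)
     R0 -= -5/4·R3  ⇒  (1, 0, 0, 0, -47/103)
     R1 -= -53/4·R3  ⇒  (0, 1, 0, 0, 58/103)
     R2 -= -5·R3  ⇒  (0, 0, 1, 0, 18/103)

M[1][4] = 58/103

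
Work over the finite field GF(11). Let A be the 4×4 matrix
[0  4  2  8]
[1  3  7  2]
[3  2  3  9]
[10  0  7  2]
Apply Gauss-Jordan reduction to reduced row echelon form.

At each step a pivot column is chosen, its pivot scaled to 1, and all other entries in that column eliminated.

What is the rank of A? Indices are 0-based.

step 1: exchange rows 0,1
step 1: normalize row 0 (÷1) = (1, 3, 7, 2)
  row 2: subtract 3×row0 = (0, 4, 4, 3)
  row 3: subtract 10×row0 = (0, 3, 3, 4)
step 2: normalize row 1 (÷4) = (0, 1, 6, 2)
  row 0: subtract 3×row1 = (1, 0, 0, 7)
  row 2: subtract 4×row1 = (0, 0, 2, 6)
  row 3: subtract 3×row1 = (0, 0, 7, 9)
step 3: normalize row 2 (÷2) = (0, 0, 1, 3)
  row 1: subtract 6×row2 = (0, 1, 0, 6)
  row 3: subtract 7×row2 = (0, 0, 0, 10)
step 4: normalize row 3 (÷10) = (0, 0, 0, 1)
  row 0: subtract 7×row3 = (1, 0, 0, 0)
  row 1: subtract 6×row3 = (0, 1, 0, 0)
  row 2: subtract 3×row3 = (0, 0, 1, 0)

rank = 4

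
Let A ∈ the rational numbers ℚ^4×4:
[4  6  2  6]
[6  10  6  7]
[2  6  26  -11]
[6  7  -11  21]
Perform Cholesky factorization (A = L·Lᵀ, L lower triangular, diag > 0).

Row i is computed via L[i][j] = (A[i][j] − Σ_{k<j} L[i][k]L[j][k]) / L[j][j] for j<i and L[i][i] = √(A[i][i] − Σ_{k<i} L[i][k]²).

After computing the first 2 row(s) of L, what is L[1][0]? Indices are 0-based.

Step 1: L[0][0] = √(4) = 2.
  L[1][0] = (6) / L[0][0] = 3.
Step 2: L[1][1] = √(1) = 1.

L[1][0] = 3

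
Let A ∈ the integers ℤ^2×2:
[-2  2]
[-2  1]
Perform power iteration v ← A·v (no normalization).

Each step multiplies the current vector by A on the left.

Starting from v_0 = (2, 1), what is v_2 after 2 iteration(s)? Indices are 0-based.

v_0 = (2, 1).
v_1 = A·v_0 = (-2, -3).
v_2 = A·v_1 = (-2, 1).

v_2 = (-2, 1)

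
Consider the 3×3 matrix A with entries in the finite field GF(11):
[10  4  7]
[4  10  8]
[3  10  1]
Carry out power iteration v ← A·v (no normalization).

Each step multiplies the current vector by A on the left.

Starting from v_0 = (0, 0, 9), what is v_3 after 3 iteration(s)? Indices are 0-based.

v_3 = (7, 5, 1)

v_0 = (0, 0, 9).
v_1 = A·v_0 = (8, 6, 9).
v_2 = A·v_1 = (2, 10, 5).
v_3 = A·v_2 = (7, 5, 1).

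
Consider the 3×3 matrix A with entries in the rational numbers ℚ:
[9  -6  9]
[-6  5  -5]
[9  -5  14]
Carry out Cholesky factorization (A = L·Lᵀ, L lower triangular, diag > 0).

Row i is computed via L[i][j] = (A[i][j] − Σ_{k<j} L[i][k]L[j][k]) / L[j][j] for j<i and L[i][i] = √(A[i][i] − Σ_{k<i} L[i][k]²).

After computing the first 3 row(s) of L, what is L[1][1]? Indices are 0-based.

L[1][1] = 1

Step 1: L[0][0] = √(9) = 3.
  L[1][0] = (-6) / L[0][0] = -2.
Step 2: L[1][1] = √(1) = 1.
  L[2][0] = (9) / L[0][0] = 3.
  L[2][1] = (1) / L[1][1] = 1.
Step 3: L[2][2] = √(4) = 2.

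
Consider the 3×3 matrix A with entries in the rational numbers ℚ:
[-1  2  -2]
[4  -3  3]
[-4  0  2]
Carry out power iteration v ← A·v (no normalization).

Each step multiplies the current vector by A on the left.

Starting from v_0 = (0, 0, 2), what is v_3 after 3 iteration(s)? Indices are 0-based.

v_3 = (-100, 170, 16)

v_0 = (0, 0, 2).
v_1 = A·v_0 = (-4, 6, 4).
v_2 = A·v_1 = (8, -22, 24).
v_3 = A·v_2 = (-100, 170, 16).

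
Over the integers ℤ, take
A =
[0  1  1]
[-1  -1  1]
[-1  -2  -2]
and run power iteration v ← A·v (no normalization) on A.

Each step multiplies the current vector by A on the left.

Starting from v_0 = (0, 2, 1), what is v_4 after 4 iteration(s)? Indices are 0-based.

v_0 = (0, 2, 1).
v_1 = A·v_0 = (3, -1, -6).
v_2 = A·v_1 = (-7, -8, 11).
v_3 = A·v_2 = (3, 26, 1).
v_4 = A·v_3 = (27, -28, -57).

v_4 = (27, -28, -57)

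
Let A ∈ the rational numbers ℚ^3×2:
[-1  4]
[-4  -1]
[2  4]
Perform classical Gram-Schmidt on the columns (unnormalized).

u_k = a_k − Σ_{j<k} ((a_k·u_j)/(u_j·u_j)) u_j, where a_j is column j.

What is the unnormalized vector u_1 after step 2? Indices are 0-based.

u_1 = (92/21, 11/21, 68/21)

Step 1: u_0 = a_0 = (-1, -4, 2).
Step 2: u_1 = a_1 − (8/21)·u_0 = (92/21, 11/21, 68/21).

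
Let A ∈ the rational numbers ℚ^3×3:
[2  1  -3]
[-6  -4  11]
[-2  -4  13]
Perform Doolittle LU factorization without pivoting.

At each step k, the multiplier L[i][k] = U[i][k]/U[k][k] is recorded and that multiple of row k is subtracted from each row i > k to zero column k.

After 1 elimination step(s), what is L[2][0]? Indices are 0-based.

L[2][0] = -1

k=0: U[0][0]=2
  eliminate (1,0): mult=-3, new row 1: (0, -1, 2); set L[1][0]=-3
  eliminate (2,0): mult=-1, new row 2: (0, -3, 10); set L[2][0]=-1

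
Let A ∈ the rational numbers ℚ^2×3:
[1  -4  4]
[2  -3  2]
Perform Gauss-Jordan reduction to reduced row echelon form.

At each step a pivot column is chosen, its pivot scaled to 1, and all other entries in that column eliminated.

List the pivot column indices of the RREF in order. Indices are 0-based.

pivot columns: 0, 1

pivot(0,0)=1: scale R0 → (1, -4, 4)
  clear (1,0): R1 −= (2)R0 → (0, 5, -6)
pivot(1,1)=5: scale R1 → (0, 1, -6/5)
  clear (0,1): R0 −= (-4)R1 → (1, 0, -4/5)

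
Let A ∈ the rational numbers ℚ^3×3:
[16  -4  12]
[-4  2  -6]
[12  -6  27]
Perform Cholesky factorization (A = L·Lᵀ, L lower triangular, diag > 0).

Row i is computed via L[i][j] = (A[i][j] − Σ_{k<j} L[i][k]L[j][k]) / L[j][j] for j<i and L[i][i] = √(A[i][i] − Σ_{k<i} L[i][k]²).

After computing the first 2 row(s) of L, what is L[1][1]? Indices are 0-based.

L[1][1] = 1

Step 1: L[0][0] = √(16) = 4.
  L[1][0] = (-4) / L[0][0] = -1.
Step 2: L[1][1] = √(1) = 1.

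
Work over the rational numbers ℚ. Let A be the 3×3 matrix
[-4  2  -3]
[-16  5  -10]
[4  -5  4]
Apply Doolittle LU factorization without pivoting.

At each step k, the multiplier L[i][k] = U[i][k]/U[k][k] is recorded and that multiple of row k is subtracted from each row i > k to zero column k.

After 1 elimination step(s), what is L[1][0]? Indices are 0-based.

L[1][0] = 4

Step 1: pivot at (0,0) is -4.
  row1 ← row1 − (4)·row0  ⇒  L[1][0]=4, U row1=(0, -3, 2)
  row2 ← row2 − (-1)·row0  ⇒  L[2][0]=-1, U row2=(0, -3, 1)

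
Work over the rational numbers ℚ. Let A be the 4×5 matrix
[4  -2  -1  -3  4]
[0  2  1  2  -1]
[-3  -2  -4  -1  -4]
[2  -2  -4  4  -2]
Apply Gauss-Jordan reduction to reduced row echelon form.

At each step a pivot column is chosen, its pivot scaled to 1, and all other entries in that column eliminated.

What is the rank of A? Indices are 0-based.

rank = 4

pivot(0,0)=4: scale R0 → (1, -1/2, -1/4, -3/4, 1)
  clear (2,0): R2 −= (-3)R0 → (0, -7/2, -19/4, -13/4, -1)
  clear (3,0): R3 −= (2)R0 → (0, -1, -7/2, 11/2, -4)
pivot(1,1)=2: scale R1 → (0, 1, 1/2, 1, -1/2)
  clear (0,1): R0 −= (-1/2)R1 → (1, 0, 0, -1/4, 3/4)
  clear (2,1): R2 −= (-7/2)R1 → (0, 0, -3, 1/4, -11/4)
  clear (3,1): R3 −= (-1)R1 → (0, 0, -3, 13/2, -9/2)
pivot(2,2)=-3: scale R2 → (0, 0, 1, -1/12, 11/12)
  clear (1,2): R1 −= (1/2)R2 → (0, 1, 0, 25/24, -23/24)
  clear (3,2): R3 −= (-3)R2 → (0, 0, 0, 25/4, -7/4)
pivot(3,3)=25/4: scale R3 → (0, 0, 0, 1, -7/25)
  clear (0,3): R0 −= (-1/4)R3 → (1, 0, 0, 0, 17/25)
  clear (1,3): R1 −= (25/24)R3 → (0, 1, 0, 0, -2/3)
  clear (2,3): R2 −= (-1/12)R3 → (0, 0, 1, 0, 67/75)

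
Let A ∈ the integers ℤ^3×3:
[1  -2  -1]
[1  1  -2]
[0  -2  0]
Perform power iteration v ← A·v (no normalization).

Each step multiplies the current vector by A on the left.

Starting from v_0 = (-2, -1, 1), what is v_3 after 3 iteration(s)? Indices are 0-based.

v_0 = (-2, -1, 1).
v_1 = A·v_0 = (-1, -5, 2).
v_2 = A·v_1 = (7, -10, 10).
v_3 = A·v_2 = (17, -23, 20).

v_3 = (17, -23, 20)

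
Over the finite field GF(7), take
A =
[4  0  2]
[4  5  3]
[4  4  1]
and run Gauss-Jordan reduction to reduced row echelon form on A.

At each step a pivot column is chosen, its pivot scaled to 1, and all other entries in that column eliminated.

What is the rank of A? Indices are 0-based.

rank = 3

[1] R0 /= 4  ⇒  (1, 0, 4)
     R1 -= 4·R0  ⇒  (0, 5, 1)
     R2 -= 4·R0  ⇒  (0, 4, 6)
[2] R1 /= 5  ⇒  (0, 1, 3)
     R2 -= 4·R1  ⇒  (0, 0, 1)
[3] R2 /= 1  ⇒  (0, 0, 1)
     R0 -= 4·R2  ⇒  (1, 0, 0)
     R1 -= 3·R2  ⇒  (0, 1, 0)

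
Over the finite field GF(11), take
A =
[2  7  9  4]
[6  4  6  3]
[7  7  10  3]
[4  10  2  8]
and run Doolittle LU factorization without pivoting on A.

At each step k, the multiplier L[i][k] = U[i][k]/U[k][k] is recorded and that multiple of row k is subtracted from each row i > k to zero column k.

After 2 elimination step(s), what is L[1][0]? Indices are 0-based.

L[1][0] = 3

k=0: U[0][0]=2
  eliminate (1,0): mult=3, new row 1: (0, 5, 1, 2); set L[1][0]=3
  eliminate (2,0): mult=9, new row 2: (0, 10, 6, 0); set L[2][0]=9
  eliminate (3,0): mult=2, new row 3: (0, 7, 6, 0); set L[3][0]=2
k=1: U[1][1]=5
  eliminate (2,1): mult=2, new row 2: (0, 0, 4, 7); set L[2][1]=2
  eliminate (3,1): mult=8, new row 3: (0, 0, 9, 6); set L[3][1]=8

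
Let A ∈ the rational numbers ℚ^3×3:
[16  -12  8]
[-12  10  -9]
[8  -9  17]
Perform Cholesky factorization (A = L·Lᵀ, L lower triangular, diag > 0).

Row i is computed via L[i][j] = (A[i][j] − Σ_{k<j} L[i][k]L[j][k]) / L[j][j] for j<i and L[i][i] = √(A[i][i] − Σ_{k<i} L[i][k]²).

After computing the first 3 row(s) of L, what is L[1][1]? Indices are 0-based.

Step 1: L[0][0] = √(16) = 4.
  L[1][0] = (-12) / L[0][0] = -3.
Step 2: L[1][1] = √(1) = 1.
  L[2][0] = (8) / L[0][0] = 2.
  L[2][1] = (-3) / L[1][1] = -3.
Step 3: L[2][2] = √(4) = 2.

L[1][1] = 1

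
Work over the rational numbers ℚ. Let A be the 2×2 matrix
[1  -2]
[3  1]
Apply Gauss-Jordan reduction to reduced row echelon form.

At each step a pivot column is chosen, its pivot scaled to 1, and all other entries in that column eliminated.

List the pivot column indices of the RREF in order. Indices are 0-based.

step 1: normalize row 0 (÷1) = (1, -2)
  row 1: subtract 3×row0 = (0, 7)
step 2: normalize row 1 (÷7) = (0, 1)
  row 0: subtract -2×row1 = (1, 0)

pivot columns: 0, 1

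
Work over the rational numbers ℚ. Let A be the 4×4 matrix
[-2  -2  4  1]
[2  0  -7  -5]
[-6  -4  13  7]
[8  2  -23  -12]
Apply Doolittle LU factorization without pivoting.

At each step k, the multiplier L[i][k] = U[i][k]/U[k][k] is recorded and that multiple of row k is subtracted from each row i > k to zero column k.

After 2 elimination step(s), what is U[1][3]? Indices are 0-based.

U[1][3] = -4

Step 1: pivot at (0,0) is -2.
  row1 ← row1 − (-1)·row0  ⇒  L[1][0]=-1, U row1=(0, -2, -3, -4)
  row2 ← row2 − (3)·row0  ⇒  L[2][0]=3, U row2=(0, 2, 1, 4)
  row3 ← row3 − (-4)·row0  ⇒  L[3][0]=-4, U row3=(0, -6, -7, -8)
Step 2: pivot at (1,1) is -2.
  row2 ← row2 − (-1)·row1  ⇒  L[2][1]=-1, U row2=(0, 0, -2, 0)
  row3 ← row3 − (3)·row1  ⇒  L[3][1]=3, U row3=(0, 0, 2, 4)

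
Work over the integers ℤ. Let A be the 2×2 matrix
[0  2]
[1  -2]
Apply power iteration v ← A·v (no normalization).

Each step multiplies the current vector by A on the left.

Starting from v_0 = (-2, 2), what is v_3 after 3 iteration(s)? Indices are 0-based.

v_3 = (32, -44)

v_0 = (-2, 2).
v_1 = A·v_0 = (4, -6).
v_2 = A·v_1 = (-12, 16).
v_3 = A·v_2 = (32, -44).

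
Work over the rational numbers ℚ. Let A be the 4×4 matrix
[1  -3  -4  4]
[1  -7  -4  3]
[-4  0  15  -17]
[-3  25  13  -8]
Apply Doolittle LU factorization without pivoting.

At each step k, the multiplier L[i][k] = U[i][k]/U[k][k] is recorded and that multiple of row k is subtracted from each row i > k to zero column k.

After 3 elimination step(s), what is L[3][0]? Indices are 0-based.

[col 0] pivot 1
  R1 -= 1*R0 → (0, -4, 0, -1)  (L[1][0] := 1)
  R2 -= -4*R0 → (0, -12, -1, -1)  (L[2][0] := -4)
  R3 -= -3*R0 → (0, 16, 1, 4)  (L[3][0] := -3)
[col 1] pivot -4
  R2 -= 3*R1 → (0, 0, -1, 2)  (L[2][1] := 3)
  R3 -= -4*R1 → (0, 0, 1, 0)  (L[3][1] := -4)
[col 2] pivot -1
  R3 -= -1*R2 → (0, 0, 0, 2)  (L[3][2] := -1)

L[3][0] = -3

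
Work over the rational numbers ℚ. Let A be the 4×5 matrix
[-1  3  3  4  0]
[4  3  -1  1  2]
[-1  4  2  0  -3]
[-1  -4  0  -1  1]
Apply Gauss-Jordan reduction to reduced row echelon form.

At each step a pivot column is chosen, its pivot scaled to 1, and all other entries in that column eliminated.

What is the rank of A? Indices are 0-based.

rank = 4

[1] R0 /= -1  ⇒  (1, -3, -3, -4, 0)
     R1 -= 4·R0  ⇒  (0, 15, 11, 17, 2)
     R2 -= -1·R0  ⇒  (0, 1, -1, -4, -3)
     R3 -= -1·R0  ⇒  (0, -7, -3, -5, 1)
[2] R1 /= 15  ⇒  (0, 1, 11/15, 17/15, 2/15)
     R0 -= -3·R1  ⇒  (1, 0, -4/5, -3/5, 2/5)
     R2 -= 1·R1  ⇒  (0, 0, -26/15, -77/15, -47/15)
     R3 -= -7·R1  ⇒  (0, 0, 32/15, 44/15, 29/15)
[3] R2 /= -26/15  ⇒  (0, 0, 1, 77/26, 47/26)
     R0 -= -4/5·R2  ⇒  (1, 0, 0, 23/13, 24/13)
     R1 -= 11/15·R2  ⇒  (0, 1, 0, -27/26, -31/26)
     R3 -= 32/15·R2  ⇒  (0, 0, 0, -44/13, -25/13)
[4] R3 /= -44/13  ⇒  (0, 0, 0, 1, 25/44)
     R0 -= 23/13·R3  ⇒  (1, 0, 0, 0, 37/44)
     R1 -= -27/26·R3  ⇒  (0, 1, 0, 0, -53/88)
     R2 -= 77/26·R3  ⇒  (0, 0, 1, 0, 1/8)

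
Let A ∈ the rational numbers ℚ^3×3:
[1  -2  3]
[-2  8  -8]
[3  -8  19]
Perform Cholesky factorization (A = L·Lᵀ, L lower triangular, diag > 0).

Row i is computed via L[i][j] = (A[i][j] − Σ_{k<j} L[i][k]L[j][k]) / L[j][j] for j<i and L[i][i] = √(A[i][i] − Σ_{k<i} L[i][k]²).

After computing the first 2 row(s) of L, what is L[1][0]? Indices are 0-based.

L[1][0] = -2

Step 1: L[0][0] = √(1) = 1.
  L[1][0] = (-2) / L[0][0] = -2.
Step 2: L[1][1] = √(4) = 2.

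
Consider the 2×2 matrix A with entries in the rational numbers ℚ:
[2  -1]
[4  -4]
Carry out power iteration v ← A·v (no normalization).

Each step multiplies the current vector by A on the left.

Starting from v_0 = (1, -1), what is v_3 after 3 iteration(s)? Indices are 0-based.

v_0 = (1, -1).
v_1 = A·v_0 = (3, 8).
v_2 = A·v_1 = (-2, -20).
v_3 = A·v_2 = (16, 72).

v_3 = (16, 72)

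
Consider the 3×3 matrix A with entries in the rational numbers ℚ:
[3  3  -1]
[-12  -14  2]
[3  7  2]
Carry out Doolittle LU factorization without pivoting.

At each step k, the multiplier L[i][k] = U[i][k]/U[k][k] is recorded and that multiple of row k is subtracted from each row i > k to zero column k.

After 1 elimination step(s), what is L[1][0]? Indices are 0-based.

[col 0] pivot 3
  R1 -= -4*R0 → (0, -2, -2)  (L[1][0] := -4)
  R2 -= 1*R0 → (0, 4, 3)  (L[2][0] := 1)

L[1][0] = -4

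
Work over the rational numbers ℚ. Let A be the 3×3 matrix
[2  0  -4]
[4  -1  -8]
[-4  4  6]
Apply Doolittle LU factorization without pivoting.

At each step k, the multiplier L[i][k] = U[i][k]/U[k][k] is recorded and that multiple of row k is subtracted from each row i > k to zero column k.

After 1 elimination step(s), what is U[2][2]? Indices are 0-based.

Step 1: pivot at (0,0) is 2.
  row1 ← row1 − (2)·row0  ⇒  L[1][0]=2, U row1=(0, -1, 0)
  row2 ← row2 − (-2)·row0  ⇒  L[2][0]=-2, U row2=(0, 4, -2)

U[2][2] = -2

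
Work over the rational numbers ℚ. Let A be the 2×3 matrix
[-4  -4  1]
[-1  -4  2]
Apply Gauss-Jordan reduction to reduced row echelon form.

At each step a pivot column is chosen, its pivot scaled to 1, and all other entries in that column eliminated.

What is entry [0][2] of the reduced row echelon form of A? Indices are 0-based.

[1] R0 /= -4  ⇒  (1, 1, -1/4)
     R1 -= -1·R0  ⇒  (0, -3, 7/4)
[2] R1 /= -3  ⇒  (0, 1, -7/12)
     R0 -= 1·R1  ⇒  (1, 0, 1/3)

M[0][2] = 1/3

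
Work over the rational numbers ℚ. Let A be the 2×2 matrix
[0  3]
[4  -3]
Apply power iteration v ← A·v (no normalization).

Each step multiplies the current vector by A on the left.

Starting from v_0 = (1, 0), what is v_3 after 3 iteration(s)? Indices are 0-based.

v_3 = (-36, 84)

v_0 = (1, 0).
v_1 = A·v_0 = (0, 4).
v_2 = A·v_1 = (12, -12).
v_3 = A·v_2 = (-36, 84).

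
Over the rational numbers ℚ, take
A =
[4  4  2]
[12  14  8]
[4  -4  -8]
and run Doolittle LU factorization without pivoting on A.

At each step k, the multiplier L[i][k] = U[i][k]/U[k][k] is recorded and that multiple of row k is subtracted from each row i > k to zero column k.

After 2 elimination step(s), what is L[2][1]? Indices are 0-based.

L[2][1] = -4

Step 1: pivot at (0,0) is 4.
  row1 ← row1 − (3)·row0  ⇒  L[1][0]=3, U row1=(0, 2, 2)
  row2 ← row2 − (1)·row0  ⇒  L[2][0]=1, U row2=(0, -8, -10)
Step 2: pivot at (1,1) is 2.
  row2 ← row2 − (-4)·row1  ⇒  L[2][1]=-4, U row2=(0, 0, -2)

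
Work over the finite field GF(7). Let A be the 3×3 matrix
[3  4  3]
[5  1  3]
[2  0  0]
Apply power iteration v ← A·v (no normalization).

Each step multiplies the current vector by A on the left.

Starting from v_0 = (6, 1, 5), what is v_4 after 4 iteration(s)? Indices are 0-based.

v_0 = (6, 1, 5).
v_1 = A·v_0 = (2, 4, 5).
v_2 = A·v_1 = (2, 1, 4).
v_3 = A·v_2 = (1, 2, 4).
v_4 = A·v_3 = (2, 5, 2).

v_4 = (2, 5, 2)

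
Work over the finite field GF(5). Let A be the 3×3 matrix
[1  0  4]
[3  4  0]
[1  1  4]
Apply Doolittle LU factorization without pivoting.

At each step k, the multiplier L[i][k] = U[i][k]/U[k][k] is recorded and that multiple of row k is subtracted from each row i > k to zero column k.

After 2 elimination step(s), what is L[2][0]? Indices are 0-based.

k=0: U[0][0]=1
  eliminate (1,0): mult=3, new row 1: (0, 4, 3); set L[1][0]=3
  eliminate (2,0): mult=1, new row 2: (0, 1, 0); set L[2][0]=1
k=1: U[1][1]=4
  eliminate (2,1): mult=4, new row 2: (0, 0, 3); set L[2][1]=4

L[2][0] = 1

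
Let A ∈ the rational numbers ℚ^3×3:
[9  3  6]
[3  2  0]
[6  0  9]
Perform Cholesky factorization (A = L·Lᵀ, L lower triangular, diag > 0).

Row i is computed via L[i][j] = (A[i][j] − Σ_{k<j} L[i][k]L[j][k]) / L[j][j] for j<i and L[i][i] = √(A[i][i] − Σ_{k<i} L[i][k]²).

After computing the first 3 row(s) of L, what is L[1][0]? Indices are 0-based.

Step 1: L[0][0] = √(9) = 3.
  L[1][0] = (3) / L[0][0] = 1.
Step 2: L[1][1] = √(1) = 1.
  L[2][0] = (6) / L[0][0] = 2.
  L[2][1] = (-2) / L[1][1] = -2.
Step 3: L[2][2] = √(1) = 1.

L[1][0] = 1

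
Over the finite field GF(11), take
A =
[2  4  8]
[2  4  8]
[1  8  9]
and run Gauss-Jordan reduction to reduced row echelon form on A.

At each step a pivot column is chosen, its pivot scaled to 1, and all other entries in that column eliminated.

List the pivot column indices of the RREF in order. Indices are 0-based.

pivot columns: 0, 1

step 1: normalize row 0 (÷2) = (1, 2, 4)
  row 1: subtract 2×row0 = (0, 0, 0)
  row 2: subtract 1×row0 = (0, 6, 5)
step 2: exchange rows 1,2
step 2: normalize row 1 (÷6) = (0, 1, 10)
  row 0: subtract 2×row1 = (1, 0, 6)
skip col 2 (zero from row 2)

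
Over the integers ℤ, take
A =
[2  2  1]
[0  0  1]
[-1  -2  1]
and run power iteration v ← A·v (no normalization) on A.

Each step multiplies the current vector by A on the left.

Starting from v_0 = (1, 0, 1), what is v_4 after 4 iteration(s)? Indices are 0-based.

v_0 = (1, 0, 1).
v_1 = A·v_0 = (3, 1, 0).
v_2 = A·v_1 = (8, 0, -5).
v_3 = A·v_2 = (11, -5, -13).
v_4 = A·v_3 = (-1, -13, -14).

v_4 = (-1, -13, -14)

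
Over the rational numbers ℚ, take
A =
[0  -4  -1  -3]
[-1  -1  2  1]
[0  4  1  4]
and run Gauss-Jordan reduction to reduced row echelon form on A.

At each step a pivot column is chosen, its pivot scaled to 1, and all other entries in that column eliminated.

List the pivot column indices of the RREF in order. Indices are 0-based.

pivot columns: 0, 1, 3

pivot(0,0): swap R0↔R1
pivot(0,0)=-1: scale R0 → (1, 1, -2, -1)
pivot(1,1)=-4: scale R1 → (0, 1, 1/4, 3/4)
  clear (0,1): R0 −= (1)R1 → (1, 0, -9/4, -7/4)
  clear (2,1): R2 −= (4)R1 → (0, 0, 0, 1)
col 2: no nonzero at/below row 2; advance.
pivot(2,3)=1: scale R2 → (0, 0, 0, 1)
  clear (0,3): R0 −= (-7/4)R2 → (1, 0, -9/4, 0)
  clear (1,3): R1 −= (3/4)R2 → (0, 1, 1/4, 0)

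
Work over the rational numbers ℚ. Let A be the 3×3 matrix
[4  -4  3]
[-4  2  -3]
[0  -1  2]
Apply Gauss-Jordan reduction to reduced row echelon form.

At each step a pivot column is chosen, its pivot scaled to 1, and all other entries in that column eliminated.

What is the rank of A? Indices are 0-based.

step 1: normalize row 0 (÷4) = (1, -1, 3/4)
  row 1: subtract -4×row0 = (0, -2, 0)
step 2: normalize row 1 (÷-2) = (0, 1, 0)
  row 0: subtract -1×row1 = (1, 0, 3/4)
  row 2: subtract -1×row1 = (0, 0, 2)
step 3: normalize row 2 (÷2) = (0, 0, 1)
  row 0: subtract 3/4×row2 = (1, 0, 0)

rank = 3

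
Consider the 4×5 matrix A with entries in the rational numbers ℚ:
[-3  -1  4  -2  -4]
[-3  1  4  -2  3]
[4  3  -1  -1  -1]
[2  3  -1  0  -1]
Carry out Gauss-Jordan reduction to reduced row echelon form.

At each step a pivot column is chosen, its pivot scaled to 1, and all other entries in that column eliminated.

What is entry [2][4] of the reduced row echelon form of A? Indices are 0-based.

[1] R0 /= -3  ⇒  (1, 1/3, -4/3, 2/3, 4/3)
     R1 -= -3·R0  ⇒  (0, 2, 0, 0, 7)
     R2 -= 4·R0  ⇒  (0, 5/3, 13/3, -11/3, -19/3)
     R3 -= 2·R0  ⇒  (0, 7/3, 5/3, -4/3, -11/3)
[2] R1 /= 2  ⇒  (0, 1, 0, 0, 7/2)
     R0 -= 1/3·R1  ⇒  (1, 0, -4/3, 2/3, 1/6)
     R2 -= 5/3·R1  ⇒  (0, 0, 13/3, -11/3, -73/6)
     R3 -= 7/3·R1  ⇒  (0, 0, 5/3, -4/3, -71/6)
[3] R2 /= 13/3  ⇒  (0, 0, 1, -11/13, -73/26)
     R0 -= -4/3·R2  ⇒  (1, 0, 0, -6/13, -93/26)
     R3 -= 5/3·R2  ⇒  (0, 0, 0, 1/13, -93/13)
[4] R3 /= 1/13  ⇒  (0, 0, 0, 1, -93)
     R0 -= -6/13·R3  ⇒  (1, 0, 0, 0, -93/2)
     R2 -= -11/13·R3  ⇒  (0, 0, 1, 0, -163/2)

M[2][4] = -163/2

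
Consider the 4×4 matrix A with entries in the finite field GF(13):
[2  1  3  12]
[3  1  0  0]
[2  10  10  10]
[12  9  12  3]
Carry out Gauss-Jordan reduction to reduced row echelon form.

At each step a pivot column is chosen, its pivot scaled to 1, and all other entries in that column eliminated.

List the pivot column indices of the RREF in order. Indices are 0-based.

pivot columns: 0, 1, 2

pivot(0,0)=2: scale R0 → (1, 7, 8, 6)
  clear (1,0): R1 −= (3)R0 → (0, 6, 2, 8)
  clear (2,0): R2 −= (2)R0 → (0, 9, 7, 11)
  clear (3,0): R3 −= (12)R0 → (0, 3, 7, 9)
pivot(1,1)=6: scale R1 → (0, 1, 9, 10)
  clear (0,1): R0 −= (7)R1 → (1, 0, 10, 1)
  clear (2,1): R2 −= (9)R1 → (0, 0, 4, 12)
  clear (3,1): R3 −= (3)R1 → (0, 0, 6, 5)
pivot(2,2)=4: scale R2 → (0, 0, 1, 3)
  clear (0,2): R0 −= (10)R2 → (1, 0, 0, 10)
  clear (1,2): R1 −= (9)R2 → (0, 1, 0, 9)
  clear (3,2): R3 −= (6)R2 → (0, 0, 0, 0)
col 3: no nonzero at/below row 3; advance.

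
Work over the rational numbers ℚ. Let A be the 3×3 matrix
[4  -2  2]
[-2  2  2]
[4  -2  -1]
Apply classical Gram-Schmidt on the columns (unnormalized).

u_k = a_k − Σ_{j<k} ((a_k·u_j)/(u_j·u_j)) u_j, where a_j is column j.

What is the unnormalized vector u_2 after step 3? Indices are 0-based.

u_2 = (3/2, 0, -3/2)

Step 1: u_0 = a_0 = (4, -2, 4).
Step 2: u_1 = a_1 − (-5/9)·u_0 = (2/9, 8/9, 2/9).
Step 3: u_2 = a_2 − (0)·u_0 − (9/4)·u_1 = (3/2, 0, -3/2).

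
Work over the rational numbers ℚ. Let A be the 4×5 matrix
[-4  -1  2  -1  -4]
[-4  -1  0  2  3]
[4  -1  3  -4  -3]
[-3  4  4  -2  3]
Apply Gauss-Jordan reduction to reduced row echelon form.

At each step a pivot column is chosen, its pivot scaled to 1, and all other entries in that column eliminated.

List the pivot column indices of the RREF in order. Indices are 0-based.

pivot columns: 0, 1, 2, 3

step 1: normalize row 0 (÷-4) = (1, 1/4, -1/2, 1/4, 1)
  row 1: subtract -4×row0 = (0, 0, -2, 3, 7)
  row 2: subtract 4×row0 = (0, -2, 5, -5, -7)
  row 3: subtract -3×row0 = (0, 19/4, 5/2, -5/4, 6)
step 2: exchange rows 1,2
step 2: normalize row 1 (÷-2) = (0, 1, -5/2, 5/2, 7/2)
  row 0: subtract 1/4×row1 = (1, 0, 1/8, -3/8, 1/8)
  row 3: subtract 19/4×row1 = (0, 0, 115/8, -105/8, -85/8)
step 3: normalize row 2 (÷-2) = (0, 0, 1, -3/2, -7/2)
  row 0: subtract 1/8×row2 = (1, 0, 0, -3/16, 9/16)
  row 1: subtract -5/2×row2 = (0, 1, 0, -5/4, -21/4)
  row 3: subtract 115/8×row2 = (0, 0, 0, 135/16, 635/16)
step 4: normalize row 3 (÷135/16) = (0, 0, 0, 1, 127/27)
  row 0: subtract -3/16×row3 = (1, 0, 0, 0, 13/9)
  row 1: subtract -5/4×row3 = (0, 1, 0, 0, 17/27)
  row 2: subtract -3/2×row3 = (0, 0, 1, 0, 32/9)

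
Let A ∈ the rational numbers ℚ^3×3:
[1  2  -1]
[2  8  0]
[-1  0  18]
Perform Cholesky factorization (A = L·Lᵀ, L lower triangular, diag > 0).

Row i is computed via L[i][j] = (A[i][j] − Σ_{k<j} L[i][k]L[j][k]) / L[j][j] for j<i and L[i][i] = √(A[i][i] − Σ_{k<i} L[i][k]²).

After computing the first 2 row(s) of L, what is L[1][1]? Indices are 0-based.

Step 1: L[0][0] = √(1) = 1.
  L[1][0] = (2) / L[0][0] = 2.
Step 2: L[1][1] = √(4) = 2.

L[1][1] = 2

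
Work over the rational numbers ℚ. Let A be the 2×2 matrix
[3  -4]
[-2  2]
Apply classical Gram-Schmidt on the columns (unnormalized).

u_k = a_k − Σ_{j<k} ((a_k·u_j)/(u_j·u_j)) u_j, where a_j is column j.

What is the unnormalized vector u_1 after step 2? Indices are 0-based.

Step 1: u_0 = a_0 = (3, -2).
Step 2: u_1 = a_1 − (-16/13)·u_0 = (-4/13, -6/13).

u_1 = (-4/13, -6/13)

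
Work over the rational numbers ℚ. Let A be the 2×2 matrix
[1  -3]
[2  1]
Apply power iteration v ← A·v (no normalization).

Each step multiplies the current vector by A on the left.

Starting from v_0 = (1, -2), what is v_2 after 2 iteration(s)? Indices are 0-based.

v_0 = (1, -2).
v_1 = A·v_0 = (7, 0).
v_2 = A·v_1 = (7, 14).

v_2 = (7, 14)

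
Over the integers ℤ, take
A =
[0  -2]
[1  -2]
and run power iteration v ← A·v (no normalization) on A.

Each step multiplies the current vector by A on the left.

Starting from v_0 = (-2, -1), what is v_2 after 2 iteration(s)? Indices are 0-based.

v_2 = (0, 2)

v_0 = (-2, -1).
v_1 = A·v_0 = (2, 0).
v_2 = A·v_1 = (0, 2).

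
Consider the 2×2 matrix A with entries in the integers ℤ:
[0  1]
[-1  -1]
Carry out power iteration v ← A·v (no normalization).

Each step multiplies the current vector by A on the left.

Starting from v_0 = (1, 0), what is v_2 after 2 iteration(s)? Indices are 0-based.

v_2 = (-1, 1)

v_0 = (1, 0).
v_1 = A·v_0 = (0, -1).
v_2 = A·v_1 = (-1, 1).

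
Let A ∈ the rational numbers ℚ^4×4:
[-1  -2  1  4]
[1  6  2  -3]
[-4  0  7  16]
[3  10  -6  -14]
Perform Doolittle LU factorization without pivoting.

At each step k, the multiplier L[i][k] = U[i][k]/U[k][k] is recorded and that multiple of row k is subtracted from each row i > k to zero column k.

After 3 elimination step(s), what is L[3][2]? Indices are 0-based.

L[3][2] = 2

Step 1: pivot at (0,0) is -1.
  row1 ← row1 − (-1)·row0  ⇒  L[1][0]=-1, U row1=(0, 4, 3, 1)
  row2 ← row2 − (4)·row0  ⇒  L[2][0]=4, U row2=(0, 8, 3, 0)
  row3 ← row3 − (-3)·row0  ⇒  L[3][0]=-3, U row3=(0, 4, -3, -2)
Step 2: pivot at (1,1) is 4.
  row2 ← row2 − (2)·row1  ⇒  L[2][1]=2, U row2=(0, 0, -3, -2)
  row3 ← row3 − (1)·row1  ⇒  L[3][1]=1, U row3=(0, 0, -6, -3)
Step 3: pivot at (2,2) is -3.
  row3 ← row3 − (2)·row2  ⇒  L[3][2]=2, U row3=(0, 0, 0, 1)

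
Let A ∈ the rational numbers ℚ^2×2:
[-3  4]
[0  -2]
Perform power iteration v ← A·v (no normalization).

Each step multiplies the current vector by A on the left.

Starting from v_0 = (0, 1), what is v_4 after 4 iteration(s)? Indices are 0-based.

v_4 = (-260, 16)

v_0 = (0, 1).
v_1 = A·v_0 = (4, -2).
v_2 = A·v_1 = (-20, 4).
v_3 = A·v_2 = (76, -8).
v_4 = A·v_3 = (-260, 16).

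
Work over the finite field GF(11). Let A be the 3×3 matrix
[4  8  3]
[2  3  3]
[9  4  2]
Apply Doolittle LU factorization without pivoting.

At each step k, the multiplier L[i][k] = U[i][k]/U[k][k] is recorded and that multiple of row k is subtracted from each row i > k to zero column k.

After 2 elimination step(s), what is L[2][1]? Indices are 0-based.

L[2][1] = 3

k=0: U[0][0]=4
  eliminate (1,0): mult=6, new row 1: (0, 10, 7); set L[1][0]=6
  eliminate (2,0): mult=5, new row 2: (0, 8, 9); set L[2][0]=5
k=1: U[1][1]=10
  eliminate (2,1): mult=3, new row 2: (0, 0, 10); set L[2][1]=3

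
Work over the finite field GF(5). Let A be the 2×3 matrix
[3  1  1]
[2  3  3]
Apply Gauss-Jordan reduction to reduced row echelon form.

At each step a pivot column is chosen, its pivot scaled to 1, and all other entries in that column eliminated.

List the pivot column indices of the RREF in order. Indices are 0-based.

[1] R0 /= 3  ⇒  (1, 2, 2)
     R1 -= 2·R0  ⇒  (0, 4, 4)
[2] R1 /= 4  ⇒  (0, 1, 1)
     R0 -= 2·R1  ⇒  (1, 0, 0)

pivot columns: 0, 1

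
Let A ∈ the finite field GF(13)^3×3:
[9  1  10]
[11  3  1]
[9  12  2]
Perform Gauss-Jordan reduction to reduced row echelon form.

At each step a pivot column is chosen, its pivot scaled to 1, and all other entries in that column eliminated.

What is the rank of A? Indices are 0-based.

rank = 3

[1] R0 /= 9  ⇒  (1, 3, 4)
     R1 -= 11·R0  ⇒  (0, 9, 9)
     R2 -= 9·R0  ⇒  (0, 11, 5)
[2] R1 /= 9  ⇒  (0, 1, 1)
     R0 -= 3·R1  ⇒  (1, 0, 1)
     R2 -= 11·R1  ⇒  (0, 0, 7)
[3] R2 /= 7  ⇒  (0, 0, 1)
     R0 -= 1·R2  ⇒  (1, 0, 0)
     R1 -= 1·R2  ⇒  (0, 1, 0)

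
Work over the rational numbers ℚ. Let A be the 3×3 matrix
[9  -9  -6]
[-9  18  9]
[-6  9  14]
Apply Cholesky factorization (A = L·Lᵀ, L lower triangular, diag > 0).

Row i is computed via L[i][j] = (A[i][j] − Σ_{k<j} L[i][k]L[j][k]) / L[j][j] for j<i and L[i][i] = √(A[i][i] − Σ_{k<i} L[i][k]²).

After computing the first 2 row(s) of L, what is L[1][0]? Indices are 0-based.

L[1][0] = -3

Step 1: L[0][0] = √(9) = 3.
  L[1][0] = (-9) / L[0][0] = -3.
Step 2: L[1][1] = √(9) = 3.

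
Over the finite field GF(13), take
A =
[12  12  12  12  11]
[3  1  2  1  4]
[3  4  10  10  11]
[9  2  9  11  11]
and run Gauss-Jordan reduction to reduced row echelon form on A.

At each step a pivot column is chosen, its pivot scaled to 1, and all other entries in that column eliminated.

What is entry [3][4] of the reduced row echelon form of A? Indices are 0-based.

step 1: normalize row 0 (÷12) = (1, 1, 1, 1, 2)
  row 1: subtract 3×row0 = (0, 11, 12, 11, 11)
  row 2: subtract 3×row0 = (0, 1, 7, 7, 5)
  row 3: subtract 9×row0 = (0, 6, 0, 2, 6)
step 2: normalize row 1 (÷11) = (0, 1, 7, 1, 1)
  row 0: subtract 1×row1 = (1, 0, 7, 0, 1)
  row 2: subtract 1×row1 = (0, 0, 0, 6, 4)
  row 3: subtract 6×row1 = (0, 0, 10, 9, 0)
step 3: exchange rows 2,3
step 3: normalize row 2 (÷10) = (0, 0, 1, 10, 0)
  row 0: subtract 7×row2 = (1, 0, 0, 8, 1)
  row 1: subtract 7×row2 = (0, 1, 0, 9, 1)
step 4: normalize row 3 (÷6) = (0, 0, 0, 1, 5)
  row 0: subtract 8×row3 = (1, 0, 0, 0, 0)
  row 1: subtract 9×row3 = (0, 1, 0, 0, 8)
  row 2: subtract 10×row3 = (0, 0, 1, 0, 2)

M[3][4] = 5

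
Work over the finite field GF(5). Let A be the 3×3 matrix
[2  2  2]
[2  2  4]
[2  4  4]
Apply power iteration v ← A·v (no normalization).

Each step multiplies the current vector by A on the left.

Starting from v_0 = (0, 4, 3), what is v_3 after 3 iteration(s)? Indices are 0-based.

v_0 = (0, 4, 3).
v_1 = A·v_0 = (4, 0, 3).
v_2 = A·v_1 = (4, 0, 0).
v_3 = A·v_2 = (3, 3, 3).

v_3 = (3, 3, 3)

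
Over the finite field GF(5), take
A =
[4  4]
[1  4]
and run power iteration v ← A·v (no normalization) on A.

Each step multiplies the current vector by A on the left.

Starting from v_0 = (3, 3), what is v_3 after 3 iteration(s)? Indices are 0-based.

v_0 = (3, 3).
v_1 = A·v_0 = (4, 0).
v_2 = A·v_1 = (1, 4).
v_3 = A·v_2 = (0, 2).

v_3 = (0, 2)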